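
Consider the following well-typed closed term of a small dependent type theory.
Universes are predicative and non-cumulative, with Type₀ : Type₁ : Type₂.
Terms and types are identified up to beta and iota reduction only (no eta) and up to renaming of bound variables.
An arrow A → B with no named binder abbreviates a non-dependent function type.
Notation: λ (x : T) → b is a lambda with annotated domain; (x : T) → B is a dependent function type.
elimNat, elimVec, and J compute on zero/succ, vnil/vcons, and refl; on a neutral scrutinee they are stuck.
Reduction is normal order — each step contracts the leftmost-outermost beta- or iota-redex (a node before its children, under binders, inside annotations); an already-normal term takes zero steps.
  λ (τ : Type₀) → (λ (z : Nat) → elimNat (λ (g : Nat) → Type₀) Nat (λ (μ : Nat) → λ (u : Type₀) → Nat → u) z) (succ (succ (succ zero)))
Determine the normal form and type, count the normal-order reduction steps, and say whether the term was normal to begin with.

normal form:
  λ (τ : Type₀) → Nat → Nat → Nat → Nat
inferred type:
  Type₀ → Type₀
steps to reach normal form (normal order): 11
term was already normal: no
first contracted redex: a beta-redex


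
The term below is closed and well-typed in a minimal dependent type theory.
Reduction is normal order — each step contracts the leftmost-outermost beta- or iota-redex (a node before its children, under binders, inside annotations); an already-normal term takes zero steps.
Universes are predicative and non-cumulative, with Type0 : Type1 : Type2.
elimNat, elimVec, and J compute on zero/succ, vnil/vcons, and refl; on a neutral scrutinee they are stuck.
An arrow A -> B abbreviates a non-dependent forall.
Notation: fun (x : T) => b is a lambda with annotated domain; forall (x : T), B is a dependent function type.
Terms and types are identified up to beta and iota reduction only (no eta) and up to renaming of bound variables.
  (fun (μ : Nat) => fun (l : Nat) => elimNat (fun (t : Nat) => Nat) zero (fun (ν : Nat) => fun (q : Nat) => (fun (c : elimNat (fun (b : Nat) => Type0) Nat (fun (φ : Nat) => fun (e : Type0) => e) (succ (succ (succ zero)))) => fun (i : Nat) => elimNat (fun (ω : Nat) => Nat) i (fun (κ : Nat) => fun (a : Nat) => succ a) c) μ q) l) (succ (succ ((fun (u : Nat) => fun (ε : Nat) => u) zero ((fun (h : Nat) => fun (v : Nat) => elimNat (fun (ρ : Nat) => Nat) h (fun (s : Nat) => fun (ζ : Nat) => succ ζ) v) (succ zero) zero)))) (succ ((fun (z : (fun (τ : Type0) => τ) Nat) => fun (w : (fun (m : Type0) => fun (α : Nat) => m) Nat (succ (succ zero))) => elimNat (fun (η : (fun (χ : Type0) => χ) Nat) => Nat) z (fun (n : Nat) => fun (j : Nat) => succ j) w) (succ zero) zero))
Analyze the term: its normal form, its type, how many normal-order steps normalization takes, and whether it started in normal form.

normal form:
  succ (succ (succ (succ zero)))
the term's type:
  Nat
steps to reach normal form (normal order): 34
term was already normal: no
first redex: a beta-redex


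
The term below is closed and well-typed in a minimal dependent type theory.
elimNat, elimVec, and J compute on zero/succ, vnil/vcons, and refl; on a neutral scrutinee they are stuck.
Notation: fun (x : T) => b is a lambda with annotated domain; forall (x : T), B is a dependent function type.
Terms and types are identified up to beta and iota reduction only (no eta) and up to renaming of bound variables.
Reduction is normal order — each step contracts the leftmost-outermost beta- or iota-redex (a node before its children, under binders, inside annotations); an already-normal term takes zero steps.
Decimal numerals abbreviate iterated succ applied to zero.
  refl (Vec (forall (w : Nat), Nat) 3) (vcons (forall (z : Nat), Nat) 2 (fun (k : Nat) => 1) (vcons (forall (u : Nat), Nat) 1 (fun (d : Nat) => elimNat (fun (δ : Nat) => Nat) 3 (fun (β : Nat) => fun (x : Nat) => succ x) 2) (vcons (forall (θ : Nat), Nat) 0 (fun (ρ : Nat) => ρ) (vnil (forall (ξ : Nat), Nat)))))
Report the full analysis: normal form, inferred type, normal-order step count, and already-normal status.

normal form:
  refl (Vec (forall (w : Nat), Nat) 3) (vcons (forall (z : Nat), Nat) 2 (fun (k : Nat) => 1) (vcons (forall (u : Nat), Nat) 1 (fun (d : Nat) => 5) (vcons (forall (δ : Nat), Nat) 0 (fun (β : Nat) => β) (vnil (forall (x : Nat), Nat)))))
type:
  Eq (Vec (forall (w : Nat), Nat) 3) (vcons (forall (z : Nat), Nat) 2 (fun (k : Nat) => 1) (vcons (forall (u : Nat), Nat) 1 (fun (d : Nat) => 5) (vcons (forall (δ : Nat), Nat) 0 (fun (β : Nat) => β) (vnil (forall (x : Nat), Nat))))) (vcons (forall (θ : Nat), Nat) 2 (fun (ρ : Nat) => 1) (vcons (forall (ξ : Nat), Nat) 1 (fun (m : Nat) => 5) (vcons (forall (s : Nat), Nat) 0 (fun (μ : Nat) => μ) (vnil (forall (e : Nat), Nat)))))
steps to reach normal form (normal order): 7
term was already normal: no
first redex: an elimNat iota-redex


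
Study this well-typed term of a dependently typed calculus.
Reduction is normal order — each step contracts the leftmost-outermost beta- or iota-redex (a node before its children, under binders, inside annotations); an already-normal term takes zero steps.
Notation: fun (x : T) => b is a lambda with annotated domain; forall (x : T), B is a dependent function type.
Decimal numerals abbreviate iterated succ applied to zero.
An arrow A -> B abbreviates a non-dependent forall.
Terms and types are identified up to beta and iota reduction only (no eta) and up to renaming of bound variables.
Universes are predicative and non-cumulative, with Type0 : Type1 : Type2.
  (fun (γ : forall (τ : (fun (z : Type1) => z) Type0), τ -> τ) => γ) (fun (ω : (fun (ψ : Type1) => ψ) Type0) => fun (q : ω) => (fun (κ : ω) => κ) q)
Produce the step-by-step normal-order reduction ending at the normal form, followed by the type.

normal-order reduction sequence:
  (fun (γ : forall (τ : (fun (z : Type1) => z) Type0), τ -> τ) => γ) (fun (ω : (fun (ψ : Type1) => ψ) Type0) => fun (q : ω) => (fun (κ : ω) => κ) q)
  ~> fun (γ : (fun (τ : Type1) => τ) Type0) => fun (z : γ) => (fun (ω : γ) => ω) z
  ~> fun (γ : Type0) => fun (τ : γ) => (fun (z : γ) => z) τ
  ~> fun (γ : Type0) => fun (τ : γ) => τ
the term's type:
  forall (γ : Type0), γ -> γ


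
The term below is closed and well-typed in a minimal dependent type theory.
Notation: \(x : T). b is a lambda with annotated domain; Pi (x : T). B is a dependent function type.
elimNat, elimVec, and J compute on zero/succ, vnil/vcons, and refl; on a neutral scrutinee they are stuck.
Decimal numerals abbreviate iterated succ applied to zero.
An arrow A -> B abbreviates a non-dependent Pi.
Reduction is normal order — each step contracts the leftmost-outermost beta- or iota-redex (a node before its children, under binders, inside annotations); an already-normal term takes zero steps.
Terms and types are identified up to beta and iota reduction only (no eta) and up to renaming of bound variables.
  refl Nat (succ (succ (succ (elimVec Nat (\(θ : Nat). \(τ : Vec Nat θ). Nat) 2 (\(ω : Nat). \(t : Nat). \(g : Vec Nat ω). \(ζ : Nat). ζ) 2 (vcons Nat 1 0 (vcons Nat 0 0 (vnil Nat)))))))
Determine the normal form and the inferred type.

resulting normal form:
  refl Nat 5
inferred type:
  Eq Nat 5 5
observation: 11 normal-order steps normalize the term, beginning with an elimVec iota-redex.


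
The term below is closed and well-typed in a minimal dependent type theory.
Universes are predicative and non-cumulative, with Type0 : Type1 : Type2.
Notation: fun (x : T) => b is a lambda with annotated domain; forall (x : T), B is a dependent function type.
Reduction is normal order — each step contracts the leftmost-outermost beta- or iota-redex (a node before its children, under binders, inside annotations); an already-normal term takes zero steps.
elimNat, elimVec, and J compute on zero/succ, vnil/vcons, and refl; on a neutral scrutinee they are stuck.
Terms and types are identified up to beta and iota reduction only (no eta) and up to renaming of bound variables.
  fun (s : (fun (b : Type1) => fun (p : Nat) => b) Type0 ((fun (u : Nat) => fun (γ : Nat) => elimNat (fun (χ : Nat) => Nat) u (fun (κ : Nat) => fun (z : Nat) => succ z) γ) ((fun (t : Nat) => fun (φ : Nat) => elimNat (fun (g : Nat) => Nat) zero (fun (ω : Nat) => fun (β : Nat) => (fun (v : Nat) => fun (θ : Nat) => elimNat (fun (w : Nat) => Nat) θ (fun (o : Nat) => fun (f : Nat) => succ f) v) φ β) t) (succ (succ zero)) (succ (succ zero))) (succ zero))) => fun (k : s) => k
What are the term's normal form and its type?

normal form:
  fun (s : Type0) => fun (b : s) => b
inferred type:
  forall (s : Type0), forall (b : s), s
observation: the leftmost-outermost redex is a beta-redex, and normalization takes 2 steps.


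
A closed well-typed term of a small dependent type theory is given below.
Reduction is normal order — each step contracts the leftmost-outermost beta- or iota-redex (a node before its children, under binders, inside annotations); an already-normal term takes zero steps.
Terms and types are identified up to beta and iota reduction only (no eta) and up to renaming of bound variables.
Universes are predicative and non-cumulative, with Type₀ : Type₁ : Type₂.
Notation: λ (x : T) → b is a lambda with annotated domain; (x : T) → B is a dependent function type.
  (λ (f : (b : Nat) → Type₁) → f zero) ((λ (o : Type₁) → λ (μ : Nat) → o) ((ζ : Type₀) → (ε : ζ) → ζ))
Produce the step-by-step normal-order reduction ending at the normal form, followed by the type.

normal-order reduction:
  (λ (f : (b : Nat) → Type₁) → f zero) ((λ (o : Type₁) → λ (μ : Nat) → o) ((ζ : Type₀) → (ε : ζ) → ζ))
  ~> (λ (f : Type₁) → λ (b : Nat) → f) ((o : Type₀) → (μ : o) → o) zero
  ~> (λ (f : Nat) → (b : Type₀) → (o : b) → b) zero
  ~> (f : Type₀) → (b : f) → f
inferred type:
  Type₁


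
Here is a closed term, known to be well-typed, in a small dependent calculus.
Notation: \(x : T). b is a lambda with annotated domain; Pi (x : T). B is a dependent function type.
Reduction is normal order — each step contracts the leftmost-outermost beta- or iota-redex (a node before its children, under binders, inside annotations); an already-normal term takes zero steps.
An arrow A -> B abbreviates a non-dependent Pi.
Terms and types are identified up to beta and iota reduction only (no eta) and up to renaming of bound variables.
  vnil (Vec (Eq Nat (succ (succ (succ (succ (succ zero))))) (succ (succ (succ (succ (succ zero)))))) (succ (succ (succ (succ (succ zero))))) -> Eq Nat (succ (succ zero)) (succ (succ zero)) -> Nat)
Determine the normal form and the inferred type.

normal form:
  vnil (Vec (Eq Nat (succ (succ (succ (succ (succ zero))))) (succ (succ (succ (succ (succ zero)))))) (succ (succ (succ (succ (succ zero))))) -> Eq Nat (succ (succ zero)) (succ (succ zero)) -> Nat)
inferred type:
  Vec (Vec (Eq Nat (succ (succ (succ (succ (succ zero))))) (succ (succ (succ (succ (succ zero)))))) (succ (succ (succ (succ (succ zero))))) -> Eq Nat (succ (succ zero)) (succ (succ zero)) -> Nat) zero


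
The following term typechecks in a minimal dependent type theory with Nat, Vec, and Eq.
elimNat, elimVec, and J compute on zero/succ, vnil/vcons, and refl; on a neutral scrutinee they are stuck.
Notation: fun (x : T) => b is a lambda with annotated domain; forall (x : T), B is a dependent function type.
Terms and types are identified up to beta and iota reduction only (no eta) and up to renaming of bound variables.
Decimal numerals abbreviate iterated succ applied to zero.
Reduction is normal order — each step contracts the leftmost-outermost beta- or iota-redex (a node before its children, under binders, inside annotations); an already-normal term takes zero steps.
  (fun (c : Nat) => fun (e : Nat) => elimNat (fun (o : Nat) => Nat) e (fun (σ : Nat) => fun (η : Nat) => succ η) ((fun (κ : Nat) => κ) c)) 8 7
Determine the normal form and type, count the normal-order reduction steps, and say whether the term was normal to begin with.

resulting normal form:
  15
inferred type:
  Nat
steps to reach normal form (normal order): 28
term was already normal: no
first contracted redex: a beta-redex


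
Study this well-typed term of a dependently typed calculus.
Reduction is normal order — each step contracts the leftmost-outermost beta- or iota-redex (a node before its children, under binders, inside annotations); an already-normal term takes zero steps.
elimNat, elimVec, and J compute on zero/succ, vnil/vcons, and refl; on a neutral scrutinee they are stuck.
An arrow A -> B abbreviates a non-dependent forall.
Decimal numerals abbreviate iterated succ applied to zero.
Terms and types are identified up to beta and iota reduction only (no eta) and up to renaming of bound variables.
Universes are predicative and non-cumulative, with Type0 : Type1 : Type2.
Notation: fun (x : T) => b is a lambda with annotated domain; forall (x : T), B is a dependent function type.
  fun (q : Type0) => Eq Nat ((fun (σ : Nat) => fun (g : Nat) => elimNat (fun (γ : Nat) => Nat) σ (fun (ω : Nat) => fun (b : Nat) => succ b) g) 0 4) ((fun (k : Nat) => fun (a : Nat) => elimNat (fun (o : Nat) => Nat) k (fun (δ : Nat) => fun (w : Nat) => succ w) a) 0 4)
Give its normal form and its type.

resulting normal form:
  fun (q : Type0) => Eq Nat 4 4
the term's type:
  Type0 -> Type0


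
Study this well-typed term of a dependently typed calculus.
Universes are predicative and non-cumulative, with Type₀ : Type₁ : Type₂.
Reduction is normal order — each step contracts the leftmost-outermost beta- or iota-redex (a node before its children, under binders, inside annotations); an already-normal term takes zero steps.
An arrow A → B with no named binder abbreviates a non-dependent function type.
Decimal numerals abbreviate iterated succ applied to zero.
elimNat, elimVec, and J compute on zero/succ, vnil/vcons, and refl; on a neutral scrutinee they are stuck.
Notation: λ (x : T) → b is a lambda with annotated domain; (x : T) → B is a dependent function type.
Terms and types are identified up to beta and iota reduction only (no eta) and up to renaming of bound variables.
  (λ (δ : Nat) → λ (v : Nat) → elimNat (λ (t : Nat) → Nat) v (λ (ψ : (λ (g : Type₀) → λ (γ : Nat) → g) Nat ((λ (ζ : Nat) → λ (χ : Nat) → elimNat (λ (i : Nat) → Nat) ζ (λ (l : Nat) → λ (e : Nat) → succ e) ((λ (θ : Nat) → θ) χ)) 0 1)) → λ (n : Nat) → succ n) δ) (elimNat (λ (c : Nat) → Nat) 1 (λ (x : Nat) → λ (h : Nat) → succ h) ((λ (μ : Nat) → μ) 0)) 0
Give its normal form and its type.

resulting normal form:
  1
inferred type:
  Nat
observation: 10 normal-order steps normalize the term, beginning with a beta-redex.


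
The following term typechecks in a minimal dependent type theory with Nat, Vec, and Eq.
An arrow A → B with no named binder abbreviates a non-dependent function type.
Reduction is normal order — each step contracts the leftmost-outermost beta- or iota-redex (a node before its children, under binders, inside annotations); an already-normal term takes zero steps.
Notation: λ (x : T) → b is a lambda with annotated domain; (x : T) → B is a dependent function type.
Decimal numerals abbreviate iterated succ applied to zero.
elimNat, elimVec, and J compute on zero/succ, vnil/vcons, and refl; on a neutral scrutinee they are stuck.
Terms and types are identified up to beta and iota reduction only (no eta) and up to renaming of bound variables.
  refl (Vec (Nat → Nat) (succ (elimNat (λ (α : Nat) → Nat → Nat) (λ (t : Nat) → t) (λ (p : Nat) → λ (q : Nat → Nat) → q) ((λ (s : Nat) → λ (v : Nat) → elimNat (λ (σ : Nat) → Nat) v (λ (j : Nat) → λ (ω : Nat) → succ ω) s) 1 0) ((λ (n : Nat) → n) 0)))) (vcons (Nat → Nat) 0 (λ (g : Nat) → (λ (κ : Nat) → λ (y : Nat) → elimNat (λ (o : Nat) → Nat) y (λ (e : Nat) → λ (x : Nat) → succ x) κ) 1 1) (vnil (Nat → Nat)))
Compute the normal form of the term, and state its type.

normal form:
  refl (Vec (Nat → Nat) 1) (vcons (Nat → Nat) 0 (λ (α : Nat) → 2) (vnil (Nat → Nat)))
type:
  Eq (Vec (Nat → Nat) 1) (vcons (Nat → Nat) 0 (λ (α : Nat) → 2) (vnil (Nat → Nat))) (vcons (Nat → Nat) 0 (λ (t : Nat) → 2) (vnil (Nat → Nat)))


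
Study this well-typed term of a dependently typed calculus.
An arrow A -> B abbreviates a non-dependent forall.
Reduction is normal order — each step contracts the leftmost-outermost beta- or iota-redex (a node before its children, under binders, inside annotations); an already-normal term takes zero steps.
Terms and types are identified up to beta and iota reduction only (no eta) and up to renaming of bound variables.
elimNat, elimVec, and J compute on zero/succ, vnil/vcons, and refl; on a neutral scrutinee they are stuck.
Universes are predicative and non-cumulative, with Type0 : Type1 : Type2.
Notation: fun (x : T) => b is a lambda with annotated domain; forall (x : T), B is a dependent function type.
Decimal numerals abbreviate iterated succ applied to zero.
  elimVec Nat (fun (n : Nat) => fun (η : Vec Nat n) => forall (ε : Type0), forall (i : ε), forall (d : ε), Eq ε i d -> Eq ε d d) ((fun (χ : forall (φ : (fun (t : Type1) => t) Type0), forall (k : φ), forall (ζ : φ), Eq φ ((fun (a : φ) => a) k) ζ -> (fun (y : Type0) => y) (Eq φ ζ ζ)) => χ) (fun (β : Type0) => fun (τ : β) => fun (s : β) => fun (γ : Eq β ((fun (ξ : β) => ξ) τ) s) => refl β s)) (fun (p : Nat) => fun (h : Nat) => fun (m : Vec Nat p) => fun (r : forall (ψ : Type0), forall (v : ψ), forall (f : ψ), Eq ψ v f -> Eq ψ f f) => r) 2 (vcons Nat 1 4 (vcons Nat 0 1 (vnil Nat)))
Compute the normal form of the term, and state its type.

reduced normal form:
  fun (n : Type0) => fun (η : n) => fun (ε : n) => fun (i : Eq n η ε) => refl n ε
inferred type:
  forall (n : Type0), forall (η : n), forall (ε : n), Eq n η ε -> Eq n ε ε
observation: 13 normal-order steps separate the term from its normal form.


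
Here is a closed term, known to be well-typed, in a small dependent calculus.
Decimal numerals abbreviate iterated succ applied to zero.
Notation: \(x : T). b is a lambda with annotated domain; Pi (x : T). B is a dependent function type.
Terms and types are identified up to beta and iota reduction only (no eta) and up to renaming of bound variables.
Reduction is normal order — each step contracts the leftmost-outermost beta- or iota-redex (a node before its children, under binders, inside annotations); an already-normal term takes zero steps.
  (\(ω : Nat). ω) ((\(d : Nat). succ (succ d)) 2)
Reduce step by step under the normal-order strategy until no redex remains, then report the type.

normal-order reduction sequence:
  (\(ω : Nat). ω) ((\(d : Nat). succ (succ d)) 2)
  ~> (\(ω : Nat). succ (succ ω)) 2
  ~> 4
the term's type:
  Nat


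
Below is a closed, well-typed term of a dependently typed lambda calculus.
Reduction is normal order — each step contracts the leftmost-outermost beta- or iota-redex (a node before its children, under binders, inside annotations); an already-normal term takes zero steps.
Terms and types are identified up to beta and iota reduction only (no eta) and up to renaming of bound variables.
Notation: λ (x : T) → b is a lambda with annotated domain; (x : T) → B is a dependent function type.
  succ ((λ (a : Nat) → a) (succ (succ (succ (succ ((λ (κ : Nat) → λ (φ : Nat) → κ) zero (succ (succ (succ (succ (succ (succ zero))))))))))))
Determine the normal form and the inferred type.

normal form:
  succ (succ (succ (succ (succ zero))))
type:
  Nat
observation: normalization takes exactly 3 steps under the normal-order strategy.


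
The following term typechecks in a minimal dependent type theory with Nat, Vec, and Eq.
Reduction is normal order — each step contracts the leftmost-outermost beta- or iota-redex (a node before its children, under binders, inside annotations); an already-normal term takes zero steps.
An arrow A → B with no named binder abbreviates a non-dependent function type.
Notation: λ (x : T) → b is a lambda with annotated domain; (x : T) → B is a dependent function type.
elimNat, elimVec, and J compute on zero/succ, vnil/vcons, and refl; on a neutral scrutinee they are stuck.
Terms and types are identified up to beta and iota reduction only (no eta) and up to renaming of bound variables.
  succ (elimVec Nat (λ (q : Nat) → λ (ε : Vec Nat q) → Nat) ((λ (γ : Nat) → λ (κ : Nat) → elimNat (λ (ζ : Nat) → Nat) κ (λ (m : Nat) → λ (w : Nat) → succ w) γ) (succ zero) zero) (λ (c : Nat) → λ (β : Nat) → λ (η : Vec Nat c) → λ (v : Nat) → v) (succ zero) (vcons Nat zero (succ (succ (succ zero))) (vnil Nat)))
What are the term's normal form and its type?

reduced normal form:
  succ (succ zero)
inferred type:
  Nat


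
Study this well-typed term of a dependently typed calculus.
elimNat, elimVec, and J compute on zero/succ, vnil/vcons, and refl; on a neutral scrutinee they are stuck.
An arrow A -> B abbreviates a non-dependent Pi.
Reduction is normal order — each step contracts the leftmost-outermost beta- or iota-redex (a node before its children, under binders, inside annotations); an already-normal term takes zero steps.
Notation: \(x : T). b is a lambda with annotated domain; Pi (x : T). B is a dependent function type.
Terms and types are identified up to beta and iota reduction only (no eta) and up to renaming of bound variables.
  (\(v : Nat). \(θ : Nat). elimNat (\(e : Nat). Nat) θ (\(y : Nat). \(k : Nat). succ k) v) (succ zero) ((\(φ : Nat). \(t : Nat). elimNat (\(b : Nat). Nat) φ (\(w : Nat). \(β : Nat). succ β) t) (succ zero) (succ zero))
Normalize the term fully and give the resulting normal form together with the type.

normal form:
  succ (succ (succ zero))
the term's type:
  Nat


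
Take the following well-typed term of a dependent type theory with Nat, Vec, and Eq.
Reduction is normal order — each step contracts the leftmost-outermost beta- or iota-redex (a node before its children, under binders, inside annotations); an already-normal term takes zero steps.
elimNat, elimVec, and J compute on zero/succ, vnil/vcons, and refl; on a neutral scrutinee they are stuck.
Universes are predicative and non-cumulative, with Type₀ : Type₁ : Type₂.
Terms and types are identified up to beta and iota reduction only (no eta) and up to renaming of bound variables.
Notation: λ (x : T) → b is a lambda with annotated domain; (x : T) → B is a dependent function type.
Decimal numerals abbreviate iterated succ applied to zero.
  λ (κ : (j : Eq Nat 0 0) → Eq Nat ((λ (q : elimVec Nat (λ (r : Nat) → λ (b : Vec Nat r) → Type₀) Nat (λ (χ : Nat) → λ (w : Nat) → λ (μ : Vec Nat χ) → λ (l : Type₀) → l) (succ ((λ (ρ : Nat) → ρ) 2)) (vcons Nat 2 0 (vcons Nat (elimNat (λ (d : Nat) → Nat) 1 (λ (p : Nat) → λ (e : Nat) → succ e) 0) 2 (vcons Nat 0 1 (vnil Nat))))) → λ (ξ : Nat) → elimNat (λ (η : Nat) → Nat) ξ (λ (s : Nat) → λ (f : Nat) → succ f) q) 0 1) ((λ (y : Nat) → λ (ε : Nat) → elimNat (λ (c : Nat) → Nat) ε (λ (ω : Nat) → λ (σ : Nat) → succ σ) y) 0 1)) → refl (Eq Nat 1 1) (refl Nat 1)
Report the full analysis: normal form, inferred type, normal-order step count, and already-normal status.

resulting normal form:
  λ (κ : (j : Eq Nat 0 0) → Eq Nat 1 1) → refl (Eq Nat 1 1) (refl Nat 1)
type:
  (κ : (j : Eq Nat 0 0) → Eq Nat 1 1) → Eq (Eq Nat 1 1) (refl Nat 1) (refl Nat 1)
steps to reach normal form (normal order): 6
term was already normal: no
first contracted redex: a beta-redex


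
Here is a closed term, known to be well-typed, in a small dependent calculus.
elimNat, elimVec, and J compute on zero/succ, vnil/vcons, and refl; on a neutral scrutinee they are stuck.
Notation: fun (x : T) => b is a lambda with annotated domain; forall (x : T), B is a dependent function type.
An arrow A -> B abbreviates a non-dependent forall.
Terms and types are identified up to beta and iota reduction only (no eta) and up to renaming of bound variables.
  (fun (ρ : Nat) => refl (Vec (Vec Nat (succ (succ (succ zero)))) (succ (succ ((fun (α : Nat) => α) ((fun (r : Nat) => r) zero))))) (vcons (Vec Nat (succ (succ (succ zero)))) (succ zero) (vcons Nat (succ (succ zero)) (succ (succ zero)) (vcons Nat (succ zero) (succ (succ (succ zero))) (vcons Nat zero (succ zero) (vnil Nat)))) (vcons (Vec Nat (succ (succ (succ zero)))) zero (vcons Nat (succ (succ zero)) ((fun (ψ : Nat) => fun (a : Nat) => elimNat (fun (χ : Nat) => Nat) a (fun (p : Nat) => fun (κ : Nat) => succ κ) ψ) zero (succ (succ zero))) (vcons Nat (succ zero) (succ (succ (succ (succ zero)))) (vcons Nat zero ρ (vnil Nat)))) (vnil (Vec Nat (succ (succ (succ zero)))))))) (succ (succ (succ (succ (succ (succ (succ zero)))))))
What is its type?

inferred type:
  Eq (Vec (Vec Nat (succ (succ (succ zero)))) (succ (succ zero))) (vcons (Vec Nat (succ (succ (succ zero)))) (succ zero) (vcons Nat (succ (succ zero)) (succ (succ zero)) (vcons Nat (succ zero) (succ (succ (succ zero))) (vcons Nat zero (succ zero) (vnil Nat)))) (vcons (Vec Nat (succ (succ (succ zero)))) zero (vcons Nat (succ (succ zero)) (succ (succ zero)) (vcons Nat (succ zero) (succ (succ (succ (succ zero)))) (vcons Nat zero (succ (succ (succ (succ (succ (succ (succ zero))))))) (vnil Nat)))) (vnil (Vec Nat (succ (succ (succ zero))))))) (vcons (Vec Nat (succ (succ (succ zero)))) (succ zero) (vcons Nat (succ (succ zero)) (succ (succ zero)) (vcons Nat (succ zero) (succ (succ (succ zero))) (vcons Nat zero (succ zero) (vnil Nat)))) (vcons (Vec Nat (succ (succ (succ zero)))) zero (vcons Nat (succ (succ zero)) (succ (succ zero)) (vcons Nat (succ zero) (succ (succ (succ (succ zero)))) (vcons Nat zero (succ (succ (succ (succ (succ (succ (succ zero))))))) (vnil Nat)))) (vnil (Vec Nat (succ (succ (succ zero)))))))


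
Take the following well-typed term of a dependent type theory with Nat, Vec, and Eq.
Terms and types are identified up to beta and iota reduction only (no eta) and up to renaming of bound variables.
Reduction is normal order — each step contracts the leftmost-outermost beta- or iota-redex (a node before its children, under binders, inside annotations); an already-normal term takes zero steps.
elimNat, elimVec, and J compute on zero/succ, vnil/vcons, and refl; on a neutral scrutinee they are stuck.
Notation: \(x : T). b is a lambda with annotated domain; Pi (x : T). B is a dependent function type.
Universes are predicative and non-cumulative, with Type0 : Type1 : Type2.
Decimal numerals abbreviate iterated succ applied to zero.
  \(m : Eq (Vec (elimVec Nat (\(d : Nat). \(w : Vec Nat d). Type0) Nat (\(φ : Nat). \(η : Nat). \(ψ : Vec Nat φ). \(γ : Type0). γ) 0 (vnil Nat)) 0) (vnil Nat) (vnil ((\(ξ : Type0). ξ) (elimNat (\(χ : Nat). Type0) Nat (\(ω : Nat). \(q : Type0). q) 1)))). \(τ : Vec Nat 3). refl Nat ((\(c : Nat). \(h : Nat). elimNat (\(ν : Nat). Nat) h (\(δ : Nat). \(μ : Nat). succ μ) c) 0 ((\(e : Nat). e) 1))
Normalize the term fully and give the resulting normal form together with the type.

normal form:
  \(m : Eq (Vec Nat 0) (vnil Nat) (vnil Nat)). \(d : Vec Nat 3). refl Nat 1
type:
  Pi (m : Eq (Vec Nat 0) (vnil Nat) (vnil Nat)). Pi (d : Vec Nat 3). Eq Nat 1 1


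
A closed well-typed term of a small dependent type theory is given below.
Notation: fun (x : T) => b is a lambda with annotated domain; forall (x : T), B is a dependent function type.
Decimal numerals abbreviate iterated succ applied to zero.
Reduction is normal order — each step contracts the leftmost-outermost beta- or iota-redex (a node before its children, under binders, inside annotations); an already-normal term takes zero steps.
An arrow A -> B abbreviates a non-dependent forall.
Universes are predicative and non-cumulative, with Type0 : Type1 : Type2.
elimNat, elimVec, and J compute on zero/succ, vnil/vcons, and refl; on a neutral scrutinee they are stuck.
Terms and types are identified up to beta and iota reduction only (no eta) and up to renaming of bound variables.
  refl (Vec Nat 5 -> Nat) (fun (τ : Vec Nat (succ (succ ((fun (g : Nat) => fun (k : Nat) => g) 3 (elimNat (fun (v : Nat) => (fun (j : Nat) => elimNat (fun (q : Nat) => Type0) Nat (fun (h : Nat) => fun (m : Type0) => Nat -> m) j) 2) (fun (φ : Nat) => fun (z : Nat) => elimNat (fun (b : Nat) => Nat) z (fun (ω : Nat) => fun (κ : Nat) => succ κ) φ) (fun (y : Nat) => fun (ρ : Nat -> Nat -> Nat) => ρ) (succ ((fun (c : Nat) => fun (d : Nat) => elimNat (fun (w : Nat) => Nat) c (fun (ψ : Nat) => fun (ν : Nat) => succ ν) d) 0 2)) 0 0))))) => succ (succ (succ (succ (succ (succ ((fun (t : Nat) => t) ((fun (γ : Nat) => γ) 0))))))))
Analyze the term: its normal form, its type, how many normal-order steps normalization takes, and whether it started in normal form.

normal form:
  refl (Vec Nat 5 -> Nat) (fun (τ : Vec Nat 5) => 6)
type:
  Eq (Vec Nat 5 -> Nat) (fun (τ : Vec Nat 5) => 6) (fun (g : Vec Nat 5) => 6)
normal-order step count: 4
already normal: no
first contracted redex: a beta-redex


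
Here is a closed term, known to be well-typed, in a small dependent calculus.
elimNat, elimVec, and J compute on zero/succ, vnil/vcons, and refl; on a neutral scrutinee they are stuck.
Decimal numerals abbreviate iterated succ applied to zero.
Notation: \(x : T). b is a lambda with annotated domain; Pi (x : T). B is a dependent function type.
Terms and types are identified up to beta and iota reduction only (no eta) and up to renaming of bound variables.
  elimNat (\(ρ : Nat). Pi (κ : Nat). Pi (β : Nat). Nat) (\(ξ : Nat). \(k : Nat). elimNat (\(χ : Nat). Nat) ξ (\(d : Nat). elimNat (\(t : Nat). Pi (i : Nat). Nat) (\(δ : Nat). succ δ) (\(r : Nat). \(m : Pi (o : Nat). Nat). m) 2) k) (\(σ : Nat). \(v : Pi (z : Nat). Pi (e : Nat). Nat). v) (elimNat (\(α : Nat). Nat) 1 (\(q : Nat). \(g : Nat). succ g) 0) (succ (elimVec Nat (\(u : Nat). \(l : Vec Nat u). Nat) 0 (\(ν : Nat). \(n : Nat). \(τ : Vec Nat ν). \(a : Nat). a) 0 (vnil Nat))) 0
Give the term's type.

the term's type:
  Nat


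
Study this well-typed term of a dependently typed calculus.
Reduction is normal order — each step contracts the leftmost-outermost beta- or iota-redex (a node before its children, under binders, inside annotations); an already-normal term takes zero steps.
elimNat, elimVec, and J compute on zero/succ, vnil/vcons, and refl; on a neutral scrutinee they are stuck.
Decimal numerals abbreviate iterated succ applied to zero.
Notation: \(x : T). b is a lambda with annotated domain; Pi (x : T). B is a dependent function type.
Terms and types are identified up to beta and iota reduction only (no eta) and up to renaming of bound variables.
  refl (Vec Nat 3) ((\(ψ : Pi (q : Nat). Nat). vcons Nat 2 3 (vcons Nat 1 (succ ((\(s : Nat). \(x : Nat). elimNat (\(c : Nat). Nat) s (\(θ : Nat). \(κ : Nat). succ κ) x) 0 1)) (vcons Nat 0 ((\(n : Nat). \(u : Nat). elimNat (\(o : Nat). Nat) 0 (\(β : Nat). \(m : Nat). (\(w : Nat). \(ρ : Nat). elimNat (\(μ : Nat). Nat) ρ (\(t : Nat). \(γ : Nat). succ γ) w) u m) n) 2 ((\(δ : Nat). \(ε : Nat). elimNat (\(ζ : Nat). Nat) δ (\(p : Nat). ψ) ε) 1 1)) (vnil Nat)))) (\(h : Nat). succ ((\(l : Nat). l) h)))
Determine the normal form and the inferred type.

resulting normal form:
  refl (Vec Nat 3) (vcons Nat 2 3 (vcons Nat 1 2 (vcons Nat 0 4 (vnil Nat))))
the term's type:
  Eq (Vec Nat 3) (vcons Nat 2 3 (vcons Nat 1 2 (vcons Nat 0 4 (vnil Nat)))) (vcons Nat 2 3 (vcons Nat 1 2 (vcons Nat 0 4 (vnil Nat))))


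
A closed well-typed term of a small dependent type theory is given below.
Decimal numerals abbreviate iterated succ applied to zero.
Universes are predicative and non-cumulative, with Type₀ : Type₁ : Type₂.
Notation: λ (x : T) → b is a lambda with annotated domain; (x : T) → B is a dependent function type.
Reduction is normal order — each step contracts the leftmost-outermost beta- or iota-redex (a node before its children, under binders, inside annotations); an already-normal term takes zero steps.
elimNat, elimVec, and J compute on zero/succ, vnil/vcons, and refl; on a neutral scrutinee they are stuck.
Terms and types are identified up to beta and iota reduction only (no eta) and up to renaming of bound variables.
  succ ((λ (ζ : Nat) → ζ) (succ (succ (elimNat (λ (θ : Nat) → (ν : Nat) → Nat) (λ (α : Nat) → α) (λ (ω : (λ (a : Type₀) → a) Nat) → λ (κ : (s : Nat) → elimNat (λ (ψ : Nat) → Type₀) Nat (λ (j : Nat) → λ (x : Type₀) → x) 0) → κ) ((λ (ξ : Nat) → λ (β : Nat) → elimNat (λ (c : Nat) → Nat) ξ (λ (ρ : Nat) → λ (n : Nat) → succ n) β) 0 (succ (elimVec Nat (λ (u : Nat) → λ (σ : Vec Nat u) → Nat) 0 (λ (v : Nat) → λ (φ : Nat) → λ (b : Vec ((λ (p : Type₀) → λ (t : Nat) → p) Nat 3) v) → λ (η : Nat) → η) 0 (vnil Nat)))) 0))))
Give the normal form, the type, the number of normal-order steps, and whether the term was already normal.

resulting normal form:
  3
the term's type:
  Nat
reduction steps (normal order): 15
already normal: no
first redex: a beta-redex


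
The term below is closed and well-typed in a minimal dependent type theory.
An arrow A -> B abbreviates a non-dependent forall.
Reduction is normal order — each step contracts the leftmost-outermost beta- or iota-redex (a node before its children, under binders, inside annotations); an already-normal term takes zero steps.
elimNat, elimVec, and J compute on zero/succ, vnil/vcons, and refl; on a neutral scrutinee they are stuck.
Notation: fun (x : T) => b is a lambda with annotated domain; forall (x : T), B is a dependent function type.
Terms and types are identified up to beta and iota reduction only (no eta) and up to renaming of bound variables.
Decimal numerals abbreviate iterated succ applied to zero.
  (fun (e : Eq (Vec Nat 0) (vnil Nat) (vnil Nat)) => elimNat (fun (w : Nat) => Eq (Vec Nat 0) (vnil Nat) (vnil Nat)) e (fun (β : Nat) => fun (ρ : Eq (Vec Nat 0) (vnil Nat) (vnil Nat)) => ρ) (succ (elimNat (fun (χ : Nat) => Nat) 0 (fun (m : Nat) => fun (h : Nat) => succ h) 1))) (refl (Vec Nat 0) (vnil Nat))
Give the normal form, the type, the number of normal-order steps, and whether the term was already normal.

resulting normal form:
  refl (Vec Nat 0) (vnil Nat)
type:
  Eq (Vec Nat 0) (vnil Nat) (vnil Nat)
steps to reach normal form (normal order): 12
started in normal form: no
first redex: a beta-redex


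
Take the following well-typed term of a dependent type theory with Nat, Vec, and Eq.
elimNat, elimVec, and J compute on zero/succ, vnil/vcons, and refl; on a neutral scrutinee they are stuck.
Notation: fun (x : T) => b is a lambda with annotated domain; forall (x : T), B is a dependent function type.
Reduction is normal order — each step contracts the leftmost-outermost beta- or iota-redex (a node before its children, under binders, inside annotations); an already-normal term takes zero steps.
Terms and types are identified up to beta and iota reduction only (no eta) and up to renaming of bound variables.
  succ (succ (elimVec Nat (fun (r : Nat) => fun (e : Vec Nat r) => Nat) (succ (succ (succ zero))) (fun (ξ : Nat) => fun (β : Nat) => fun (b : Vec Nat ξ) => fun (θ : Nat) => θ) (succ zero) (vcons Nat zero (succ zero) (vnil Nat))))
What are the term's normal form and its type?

reduced normal form:
  succ (succ (succ (succ (succ zero))))
the term's type:
  Nat
observation: contracting an elimVec iota-redex first, the term normalizes in 6 steps.


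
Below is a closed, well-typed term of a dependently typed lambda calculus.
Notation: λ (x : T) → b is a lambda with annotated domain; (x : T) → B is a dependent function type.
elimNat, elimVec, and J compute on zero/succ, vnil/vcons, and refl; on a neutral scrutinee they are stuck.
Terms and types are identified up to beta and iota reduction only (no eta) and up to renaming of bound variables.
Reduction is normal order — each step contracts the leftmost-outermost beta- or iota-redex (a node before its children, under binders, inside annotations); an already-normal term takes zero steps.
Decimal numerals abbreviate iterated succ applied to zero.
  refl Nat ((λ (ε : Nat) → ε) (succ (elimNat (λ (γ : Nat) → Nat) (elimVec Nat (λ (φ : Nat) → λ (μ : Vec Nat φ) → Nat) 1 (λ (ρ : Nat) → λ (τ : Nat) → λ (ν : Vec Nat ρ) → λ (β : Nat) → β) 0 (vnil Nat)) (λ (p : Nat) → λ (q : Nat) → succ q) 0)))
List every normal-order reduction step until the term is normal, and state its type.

normal-order reduction:
  refl Nat ((λ (ε : Nat) → ε) (succ (elimNat (λ (γ : Nat) → Nat) (elimVec Nat (λ (φ : Nat) → λ (μ : Vec Nat φ) → Nat) 1 (λ (ρ : Nat) → λ (τ : Nat) → λ (ν : Vec Nat ρ) → λ (β : Nat) → β) 0 (vnil Nat)) (λ (p : Nat) → λ (q : Nat) → succ q) 0)))
  ~> refl Nat (succ (elimNat (λ (ε : Nat) → Nat) (elimVec Nat (λ (γ : Nat) → λ (φ : Vec Nat γ) → Nat) 1 (λ (μ : Nat) → λ (ρ : Nat) → λ (τ : Vec Nat μ) → λ (ν : Nat) → ν) 0 (vnil Nat)) (λ (β : Nat) → λ (p : Nat) → succ p) 0))
  ~> refl Nat (succ (elimVec Nat (λ (ε : Nat) → λ (γ : Vec Nat ε) → Nat) 1 (λ (φ : Nat) → λ (μ : Nat) → λ (ρ : Vec Nat φ) → λ (τ : Nat) → τ) 0 (vnil Nat)))
  ~> refl Nat 2
inferred type:
  Eq Nat 2 2


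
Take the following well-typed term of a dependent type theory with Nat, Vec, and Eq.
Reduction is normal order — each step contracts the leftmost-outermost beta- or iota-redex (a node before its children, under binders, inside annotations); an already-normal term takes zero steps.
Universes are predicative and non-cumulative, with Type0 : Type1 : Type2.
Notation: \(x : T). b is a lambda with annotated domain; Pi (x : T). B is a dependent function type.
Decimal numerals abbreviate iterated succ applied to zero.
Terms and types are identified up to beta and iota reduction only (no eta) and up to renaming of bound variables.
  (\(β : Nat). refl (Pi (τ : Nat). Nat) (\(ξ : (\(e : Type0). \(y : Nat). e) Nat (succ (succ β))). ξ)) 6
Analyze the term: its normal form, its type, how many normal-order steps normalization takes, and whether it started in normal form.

reduced normal form:
  refl (Pi (β : Nat). Nat) (\(τ : Nat). τ)
the term's type:
  Eq (Pi (β : Nat). Nat) (\(τ : Nat). τ) (\(ξ : Nat). ξ)
normal-order step count: 3
already normal: no
first redex: a beta-redex


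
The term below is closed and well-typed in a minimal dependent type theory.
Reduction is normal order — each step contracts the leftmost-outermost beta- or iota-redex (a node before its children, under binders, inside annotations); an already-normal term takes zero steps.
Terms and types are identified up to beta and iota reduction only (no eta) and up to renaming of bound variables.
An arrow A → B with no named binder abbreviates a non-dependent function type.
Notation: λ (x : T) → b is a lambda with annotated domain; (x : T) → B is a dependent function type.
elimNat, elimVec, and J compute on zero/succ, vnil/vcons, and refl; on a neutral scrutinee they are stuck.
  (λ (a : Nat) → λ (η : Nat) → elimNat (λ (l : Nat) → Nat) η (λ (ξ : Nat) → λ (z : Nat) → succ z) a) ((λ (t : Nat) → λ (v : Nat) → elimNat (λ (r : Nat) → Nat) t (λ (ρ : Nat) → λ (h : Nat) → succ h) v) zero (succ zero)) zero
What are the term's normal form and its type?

normal form:
  succ zero
type:
  Nat


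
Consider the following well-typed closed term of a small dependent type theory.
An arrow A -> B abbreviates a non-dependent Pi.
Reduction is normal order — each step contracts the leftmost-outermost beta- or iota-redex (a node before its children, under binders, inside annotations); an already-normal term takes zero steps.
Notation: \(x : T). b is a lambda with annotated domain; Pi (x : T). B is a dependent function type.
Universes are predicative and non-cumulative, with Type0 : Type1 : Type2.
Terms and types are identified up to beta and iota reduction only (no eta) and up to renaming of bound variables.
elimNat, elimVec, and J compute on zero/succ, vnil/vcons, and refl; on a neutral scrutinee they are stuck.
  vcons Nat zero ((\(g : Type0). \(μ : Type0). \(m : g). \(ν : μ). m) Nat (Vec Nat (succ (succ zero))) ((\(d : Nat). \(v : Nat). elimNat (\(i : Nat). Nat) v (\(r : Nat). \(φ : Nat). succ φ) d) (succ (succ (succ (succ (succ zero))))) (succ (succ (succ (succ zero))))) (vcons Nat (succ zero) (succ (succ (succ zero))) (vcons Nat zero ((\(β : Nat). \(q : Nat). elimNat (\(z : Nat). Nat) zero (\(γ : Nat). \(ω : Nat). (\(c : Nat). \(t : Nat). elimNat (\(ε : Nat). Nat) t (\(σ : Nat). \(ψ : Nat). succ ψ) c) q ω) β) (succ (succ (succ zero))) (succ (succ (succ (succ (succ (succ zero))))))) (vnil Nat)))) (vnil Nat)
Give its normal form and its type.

reduced normal form:
  vcons Nat zero (succ (succ (succ (succ (succ (succ (succ (succ (succ zero))))))))) (vnil Nat)
inferred type:
  Vec Nat (succ zero)
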